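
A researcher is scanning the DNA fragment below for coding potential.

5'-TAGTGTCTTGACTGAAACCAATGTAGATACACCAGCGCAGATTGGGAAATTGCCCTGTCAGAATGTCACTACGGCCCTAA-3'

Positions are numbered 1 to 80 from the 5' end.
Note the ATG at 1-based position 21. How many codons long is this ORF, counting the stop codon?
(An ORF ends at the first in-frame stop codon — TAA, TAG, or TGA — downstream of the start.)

2

Codons from position 21: ATG (21–23), TAG (24–26).
TAG is the first in-frame stop; that's 2 codons including the stop.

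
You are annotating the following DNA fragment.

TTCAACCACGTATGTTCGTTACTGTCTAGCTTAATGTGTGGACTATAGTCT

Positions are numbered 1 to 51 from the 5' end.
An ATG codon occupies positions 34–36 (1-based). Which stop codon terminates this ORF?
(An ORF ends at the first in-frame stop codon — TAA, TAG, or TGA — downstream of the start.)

TAG

Codons from position 34: ATG (34–36), TGT (37–39), GGA (40–42), CTA (43–45), TAG (46–48).
The first in-frame stop codon is TAG.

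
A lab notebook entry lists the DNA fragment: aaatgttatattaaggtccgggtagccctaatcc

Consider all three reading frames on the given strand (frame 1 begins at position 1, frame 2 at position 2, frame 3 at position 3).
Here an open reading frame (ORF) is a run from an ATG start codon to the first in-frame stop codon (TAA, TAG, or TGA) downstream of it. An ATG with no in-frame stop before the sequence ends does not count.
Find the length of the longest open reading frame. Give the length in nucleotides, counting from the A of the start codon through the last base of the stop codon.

Frame 1: AAA TGT TAT ATT AAG GTC CGG GTA GCC CTA ATC — no ATG→stop ORF.
Frame 2: AAT GTT ATA TTA AGG TCC GGG TAG CCC TAA TCC — no ATG→stop ORF.
Frame 3: ATG TTA TAT TAA GGT CCG GGT AGC CCT AAT — ATG at 3, stop TAA at 12 → 12 nt.
Longest: frame 3, positions 3–14, 12 nt = 4 codons = 3 aa. → 12 nucleotides.

12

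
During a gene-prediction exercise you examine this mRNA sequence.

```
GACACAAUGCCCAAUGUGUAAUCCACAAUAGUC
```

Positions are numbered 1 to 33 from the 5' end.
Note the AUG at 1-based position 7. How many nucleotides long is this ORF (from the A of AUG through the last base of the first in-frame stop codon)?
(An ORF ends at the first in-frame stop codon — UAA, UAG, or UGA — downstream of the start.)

15

Codons from position 7: AUG (7–9), CCC (10–12), AAU (13–15), GUG (16–18), UAA (19–21).
UAA is the first in-frame stop; ORF spans 7–21, 15 nucleotides.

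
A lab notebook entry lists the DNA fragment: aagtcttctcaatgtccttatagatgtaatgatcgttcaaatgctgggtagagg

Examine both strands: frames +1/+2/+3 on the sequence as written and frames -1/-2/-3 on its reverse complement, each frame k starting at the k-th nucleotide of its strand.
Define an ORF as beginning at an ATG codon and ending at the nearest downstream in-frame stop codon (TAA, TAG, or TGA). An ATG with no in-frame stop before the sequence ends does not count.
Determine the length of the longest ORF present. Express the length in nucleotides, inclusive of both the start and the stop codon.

12

Reverse complement (5'→3'): CCTCTACCCAGCATTTGAACGATCATTACATCTATAAGGACATTGAGAAGACTT
Frame +1: AAG TCT TCT CAA TGT CCT TAT AGA TGT AAT GAT CGT TCA AAT GCT GGG TAG AGG — no ATG→stop ORF.
Frame +2: AGT CTT CTC AAT GTC CTT ATA GAT GTA ATG ATC GTT CAA ATG CTG GGT AGA — no ATG→stop ORF.
Frame +3: GTC TTC TCA ATG TCC TTA TAG ATG TAA TGA TCG TTC AAA TGC TGG GTA GAG — ATG at 12, stop TAG at 21 → 12 nt; ATG at 24, stop TAA at 27 → 6 nt.
Frame -1: CCT CTA CCC AGC ATT TGA ACG ATC ATT ACA TCT ATA AGG ACA TTG AGA AGA CTT — no ATG→stop ORF.
Frame -2: CTC TAC CCA GCA TTT GAA CGA TCA TTA CAT CTA TAA GGA CAT TGA GAA GAC — no ATG→stop ORF.
Frame -3: TCT ACC CAG CAT TTG AAC GAT CAT TAC ATC TAT AAG GAC ATT GAG AAG ACT — no ATG→stop ORF.
Longest: frame +3, positions 12–23, 12 nt = 4 codons = 3 aa. → 12 nucleotides.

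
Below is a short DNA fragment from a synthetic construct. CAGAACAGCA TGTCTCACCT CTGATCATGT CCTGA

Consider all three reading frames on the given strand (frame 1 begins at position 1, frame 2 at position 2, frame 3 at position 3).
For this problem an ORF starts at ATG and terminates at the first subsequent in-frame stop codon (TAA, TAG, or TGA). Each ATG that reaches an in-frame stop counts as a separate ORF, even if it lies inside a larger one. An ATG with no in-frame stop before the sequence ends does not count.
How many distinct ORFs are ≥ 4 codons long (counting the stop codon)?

Frame 1: CAG AAC AGC ATG TCT CAC CTC TGA TCA TGT CCT — ATG at 10, stop TGA at 22 → 15 nt.
Frame 2: AGA ACA GCA TGT CTC ACC TCT GAT CAT GTC CTG — no ATG→stop ORF.
Frame 3: GAA CAG CAT GTC TCA CCT CTG ATC ATG TCC TGA — ATG at 27, stop TGA at 33 → 9 nt.
ORFs ≥ 4 codons: frame 1 10–24 (5 codons). Count = 1.

1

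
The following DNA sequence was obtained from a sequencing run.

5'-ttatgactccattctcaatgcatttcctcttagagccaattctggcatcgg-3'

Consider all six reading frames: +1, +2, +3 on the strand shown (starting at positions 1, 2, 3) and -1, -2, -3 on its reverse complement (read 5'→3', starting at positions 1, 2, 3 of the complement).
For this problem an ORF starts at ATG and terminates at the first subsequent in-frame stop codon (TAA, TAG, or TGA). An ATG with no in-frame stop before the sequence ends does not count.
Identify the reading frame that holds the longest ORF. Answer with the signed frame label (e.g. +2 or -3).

Reverse complement (5'→3'): CCGATGCCAGAATTGGCTCTAAGAGGAAATGCATTGAGAATGGAGTCATAA
Frame +1: TTA TGA CTC CAT TCT CAA TGC ATT TCC TCT TAG AGC CAA TTC TGG CAT CGG — no ATG→stop ORF.
Frame +2: TAT GAC TCC ATT CTC AAT GCA TTT CCT CTT AGA GCC AAT TCT GGC ATC — no ATG→stop ORF.
Frame +3: ATG ACT CCA TTC TCA ATG CAT TTC CTC TTA GAG CCA ATT CTG GCA TCG — no ATG→stop ORF.
Frame -1: CCG ATG CCA GAA TTG GCT CTA AGA GGA AAT GCA TTG AGA ATG GAG TCA TAA — ATG at 4, stop TAA at 49 → 48 nt; ATG at 40, stop TAA at 49 → 12 nt.
Frame -2: CGA TGC CAG AAT TGG CTC TAA GAG GAA ATG CAT TGA GAA TGG AGT CAT — ATG at 29, stop TGA at 35 → 9 nt.
Frame -3: GAT GCC AGA ATT GGC TCT AAG AGG AAA TGC ATT GAG AAT GGA GTC ATA — no ATG→stop ORF.
Longest ORF is 48 nt in frame -1 (positions 4–51).

-1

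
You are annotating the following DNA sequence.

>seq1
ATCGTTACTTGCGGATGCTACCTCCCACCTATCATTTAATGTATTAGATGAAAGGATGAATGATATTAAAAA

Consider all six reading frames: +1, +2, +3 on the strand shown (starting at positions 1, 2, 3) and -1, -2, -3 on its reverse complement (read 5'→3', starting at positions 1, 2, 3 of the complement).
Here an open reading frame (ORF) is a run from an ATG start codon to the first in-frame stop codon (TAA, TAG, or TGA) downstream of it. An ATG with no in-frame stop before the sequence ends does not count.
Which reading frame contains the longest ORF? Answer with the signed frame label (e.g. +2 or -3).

Reverse complement (5'→3'): TTTTTAATATCATTCATCCTTTCATCTAATACATTAAATGATAGGTGGGAGGTAGCATCCGCAAGTAACGAT
Frame +1: ATC GTT ACT TGC GGA TGC TAC CTC CCA CCT ATC ATT TAA TGT ATT AGA TGA AAG GAT GAA TGA TAT TAA AAA — no ATG→stop ORF.
Frame +2: TCG TTA CTT GCG GAT GCT ACC TCC CAC CTA TCA TTT AAT GTA TTA GAT GAA AGG ATG AAT GAT ATT AAA — no ATG→stop ORF.
Frame +3: CGT TAC TTG CGG ATG CTA CCT CCC ACC TAT CAT TTA ATG TAT TAG ATG AAA GGA TGA ATG ATA TTA AAA — ATG at 15, stop TAG at 45 → 33 nt; ATG at 39, stop TAG at 45 → 9 nt; ATG at 48, stop TGA at 57 → 12 nt.
Frame -1: TTT TTA ATA TCA TTC ATC CTT TCA TCT AAT ACA TTA AAT GAT AGG TGG GAG GTA GCA TCC GCA AGT AAC GAT — no ATG→stop ORF.
Frame -2: TTT TAA TAT CAT TCA TCC TTT CAT CTA ATA CAT TAA ATG ATA GGT GGG AGG TAG CAT CCG CAA GTA ACG — ATG at 38, stop TAG at 53 → 18 nt.
Frame -3: TTT AAT ATC ATT CAT CCT TTC ATC TAA TAC ATT AAA TGA TAG GTG GGA GGT AGC ATC CGC AAG TAA CGA — no ATG→stop ORF.
Longest ORF is 33 nt in frame +3 (positions 15–47).

+3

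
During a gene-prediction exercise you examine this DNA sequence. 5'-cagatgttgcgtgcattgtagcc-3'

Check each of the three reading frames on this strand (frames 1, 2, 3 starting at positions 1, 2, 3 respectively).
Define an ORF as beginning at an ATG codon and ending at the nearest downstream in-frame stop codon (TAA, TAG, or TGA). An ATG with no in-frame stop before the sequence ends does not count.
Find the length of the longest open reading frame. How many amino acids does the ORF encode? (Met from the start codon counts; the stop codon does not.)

Frame 1: CAG ATG TTG CGT GCA TTG TAG — ATG at 4, stop TAG at 19 → 18 nt.
Frame 2: AGA TGT TGC GTG CAT TGT AGC — no ATG→stop ORF.
Frame 3: GAT GTT GCG TGC ATT GTA GCC — no ATG→stop ORF.
Longest: frame 1, positions 4–21, 18 nt = 6 codons = 5 aa. → 5 amino acids.

5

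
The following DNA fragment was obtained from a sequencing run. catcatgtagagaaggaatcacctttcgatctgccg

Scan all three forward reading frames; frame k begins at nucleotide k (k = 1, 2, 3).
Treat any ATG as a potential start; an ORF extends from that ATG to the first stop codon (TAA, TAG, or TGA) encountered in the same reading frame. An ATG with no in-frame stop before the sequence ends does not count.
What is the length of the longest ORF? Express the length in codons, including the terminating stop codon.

2

Frame 1: CAT CAT GTA GAG AAG GAA TCA CCT TTC GAT CTG CCG — no ATG→stop ORF.
Frame 2: ATC ATG TAG AGA AGG AAT CAC CTT TCG ATC TGC — ATG at 5, stop TAG at 8 → 6 nt.
Frame 3: TCA TGT AGA GAA GGA ATC ACC TTT CGA TCT GCC — no ATG→stop ORF.
Longest: frame 2, positions 5–10, 6 nt = 2 codons = 1 aa. → 2 codons.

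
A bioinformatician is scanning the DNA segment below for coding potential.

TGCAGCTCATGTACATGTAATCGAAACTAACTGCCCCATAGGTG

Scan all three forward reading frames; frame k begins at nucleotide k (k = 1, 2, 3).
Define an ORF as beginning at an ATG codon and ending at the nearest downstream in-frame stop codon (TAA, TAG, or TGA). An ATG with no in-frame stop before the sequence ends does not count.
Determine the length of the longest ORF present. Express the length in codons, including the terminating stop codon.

Frame 1: TGC AGC TCA TGT ACA TGT AAT CGA AAC TAA CTG CCC CAT AGG — no ATG→stop ORF.
Frame 2: GCA GCT CAT GTA CAT GTA ATC GAA ACT AAC TGC CCC ATA GGT — no ATG→stop ORF.
Frame 3: CAG CTC ATG TAC ATG TAA TCG AAA CTA ACT GCC CCA TAG GTG — ATG at 9, stop TAA at 18 → 12 nt; ATG at 15, stop TAA at 18 → 6 nt.
Longest: frame 3, positions 9–20, 12 nt = 4 codons = 3 aa. → 4 codons.

4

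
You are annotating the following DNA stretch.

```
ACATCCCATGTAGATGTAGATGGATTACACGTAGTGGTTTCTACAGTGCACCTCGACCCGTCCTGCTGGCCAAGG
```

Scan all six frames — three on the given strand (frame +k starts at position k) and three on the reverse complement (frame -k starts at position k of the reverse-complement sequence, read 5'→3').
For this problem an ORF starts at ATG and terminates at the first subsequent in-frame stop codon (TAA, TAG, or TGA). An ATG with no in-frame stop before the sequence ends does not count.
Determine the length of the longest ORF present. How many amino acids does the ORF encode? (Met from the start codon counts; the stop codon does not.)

Reverse complement (5'→3'): CCTTGGCCAGCAGGACGGGTCGAGGTGCACTGTAGAAACCACTACGTGTAATCCATCTACATCTACATGGGATGT
Frame +1: ACA TCC CAT GTA GAT GTA GAT GGA TTA CAC GTA GTG GTT TCT ACA GTG CAC CTC GAC CCG TCC TGC TGG CCA AGG — no ATG→stop ORF.
Frame +2: CAT CCC ATG TAG ATG TAG ATG GAT TAC ACG TAG TGG TTT CTA CAG TGC ACC TCG ACC CGT CCT GCT GGC CAA — ATG at 8, stop TAG at 11 → 6 nt; ATG at 14, stop TAG at 17 → 6 nt; ATG at 20, stop TAG at 32 → 15 nt.
Frame +3: ATC CCA TGT AGA TGT AGA TGG ATT ACA CGT AGT GGT TTC TAC AGT GCA CCT CGA CCC GTC CTG CTG GCC AAG — no ATG→stop ORF.
Frame -1: CCT TGG CCA GCA GGA CGG GTC GAG GTG CAC TGT AGA AAC CAC TAC GTG TAA TCC ATC TAC ATC TAC ATG GGA TGT — no ATG→stop ORF.
Frame -2: CTT GGC CAG CAG GAC GGG TCG AGG TGC ACT GTA GAA ACC ACT ACG TGT AAT CCA TCT ACA TCT ACA TGG GAT — no ATG→stop ORF.
Frame -3: TTG GCC AGC AGG ACG GGT CGA GGT GCA CTG TAG AAA CCA CTA CGT GTA ATC CAT CTA CAT CTA CAT GGG ATG — no ATG→stop ORF.
Longest: frame +2, positions 20–34, 15 nt = 5 codons = 4 aa. → 4 amino acids.

4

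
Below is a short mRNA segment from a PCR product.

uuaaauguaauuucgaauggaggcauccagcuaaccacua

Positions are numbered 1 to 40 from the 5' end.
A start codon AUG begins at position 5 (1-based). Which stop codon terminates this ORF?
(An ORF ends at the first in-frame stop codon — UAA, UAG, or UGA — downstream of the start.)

UAA

Codons from position 5: AUG (5–7), UAA (8–10).
The first in-frame stop codon is UAA.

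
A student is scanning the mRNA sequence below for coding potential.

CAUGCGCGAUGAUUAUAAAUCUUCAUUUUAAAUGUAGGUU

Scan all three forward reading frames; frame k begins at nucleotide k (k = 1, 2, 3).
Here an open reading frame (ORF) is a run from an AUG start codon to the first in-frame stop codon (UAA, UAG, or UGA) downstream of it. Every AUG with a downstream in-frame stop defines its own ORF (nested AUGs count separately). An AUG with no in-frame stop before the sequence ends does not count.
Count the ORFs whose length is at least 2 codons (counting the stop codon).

2

Frame 1: CAU GCG CGA UGA UUA UAA AUC UUC AUU UUA AAU GUA GGU — no AUG→stop ORF.
Frame 2: AUG CGC GAU GAU UAU AAA UCU UCA UUU UAA AUG UAG GUU — AUG at 2, stop UAA at 29 → 30 nt; AUG at 32, stop UAG at 35 → 6 nt.
Frame 3: UGC GCG AUG AUU AUA AAU CUU CAU UUU AAA UGU AGG — no AUG→stop ORF.
ORFs ≥ 2 codons: frame 2 2–31 (10 codons), frame 2 32–37 (2 codons). Count = 2.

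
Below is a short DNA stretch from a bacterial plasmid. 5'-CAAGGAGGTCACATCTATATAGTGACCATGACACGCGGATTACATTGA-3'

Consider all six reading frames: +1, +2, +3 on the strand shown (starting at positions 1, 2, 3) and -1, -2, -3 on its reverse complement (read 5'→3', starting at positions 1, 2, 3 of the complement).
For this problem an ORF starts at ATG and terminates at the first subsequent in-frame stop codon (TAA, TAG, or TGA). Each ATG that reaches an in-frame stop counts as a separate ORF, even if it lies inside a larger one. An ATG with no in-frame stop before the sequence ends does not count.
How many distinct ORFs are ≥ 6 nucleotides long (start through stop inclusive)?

4

Reverse complement (5'→3'): TCAATGTAATCCGCGTGTCATGGTCACTATATAGATGTGACCTCCTTG
Frame +1: CAA GGA GGT CAC ATC TAT ATA GTG ACC ATG ACA CGC GGA TTA CAT TGA — ATG at 28, stop TGA at 46 → 21 nt.
Frame +2: AAG GAG GTC ACA TCT ATA TAG TGA CCA TGA CAC GCG GAT TAC ATT — no ATG→stop ORF.
Frame +3: AGG AGG TCA CAT CTA TAT AGT GAC CAT GAC ACG CGG ATT ACA TTG — no ATG→stop ORF.
Frame -1: TCA ATG TAA TCC GCG TGT CAT GGT CAC TAT ATA GAT GTG ACC TCC TTG — ATG at 4, stop TAA at 7 → 6 nt.
Frame -2: CAA TGT AAT CCG CGT GTC ATG GTC ACT ATA TAG ATG TGA CCT CCT — ATG at 20, stop TAG at 32 → 15 nt; ATG at 35, stop TGA at 38 → 6 nt.
Frame -3: AAT GTA ATC CGC GTG TCA TGG TCA CTA TAT AGA TGT GAC CTC CTT — no ATG→stop ORF.
ORFs ≥ 6 nucleotides: frame +1 28–48 (21 nucleotides), frame -1 4–9 (6 nucleotides), frame -2 20–34 (15 nucleotides), frame -2 35–40 (6 nucleotides). Count = 4.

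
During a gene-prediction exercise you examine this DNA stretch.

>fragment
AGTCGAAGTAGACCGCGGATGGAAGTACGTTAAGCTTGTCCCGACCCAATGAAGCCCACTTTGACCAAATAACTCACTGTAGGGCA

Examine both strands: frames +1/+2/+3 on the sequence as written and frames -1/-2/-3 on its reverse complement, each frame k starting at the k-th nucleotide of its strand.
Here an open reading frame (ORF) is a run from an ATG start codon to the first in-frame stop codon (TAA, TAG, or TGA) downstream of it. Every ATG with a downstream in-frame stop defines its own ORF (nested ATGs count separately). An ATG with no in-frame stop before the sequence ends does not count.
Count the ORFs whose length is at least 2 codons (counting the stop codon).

Reverse complement (5'→3'): TGCCCTACAGTGAGTTATTTGGTCAAAGTGGGCTTCATTGGGTCGGGACAAGCTTAACGTACTTCCATCCGCGGTCTACTTCGACT
Frame +1: AGT CGA AGT AGA CCG CGG ATG GAA GTA CGT TAA GCT TGT CCC GAC CCA ATG AAG CCC ACT TTG ACC AAA TAA CTC ACT GTA GGG — ATG at 19, stop TAA at 31 → 15 nt; ATG at 49, stop TAA at 70 → 24 nt.
Frame +2: GTC GAA GTA GAC CGC GGA TGG AAG TAC GTT AAG CTT GTC CCG ACC CAA TGA AGC CCA CTT TGA CCA AAT AAC TCA CTG TAG GGC — no ATG→stop ORF.
Frame +3: TCG AAG TAG ACC GCG GAT GGA AGT ACG TTA AGC TTG TCC CGA CCC AAT GAA GCC CAC TTT GAC CAA ATA ACT CAC TGT AGG GCA — no ATG→stop ORF.
Frame -1: TGC CCT ACA GTG AGT TAT TTG GTC AAA GTG GGC TTC ATT GGG TCG GGA CAA GCT TAA CGT ACT TCC ATC CGC GGT CTA CTT CGA — no ATG→stop ORF.
Frame -2: GCC CTA CAG TGA GTT ATT TGG TCA AAG TGG GCT TCA TTG GGT CGG GAC AAG CTT AAC GTA CTT CCA TCC GCG GTC TAC TTC GAC — no ATG→stop ORF.
Frame -3: CCC TAC AGT GAG TTA TTT GGT CAA AGT GGG CTT CAT TGG GTC GGG ACA AGC TTA ACG TAC TTC CAT CCG CGG TCT ACT TCG ACT — no ATG→stop ORF.
ORFs ≥ 2 codons: frame +1 19–33 (5 codons), frame +1 49–72 (8 codons). Count = 2.

2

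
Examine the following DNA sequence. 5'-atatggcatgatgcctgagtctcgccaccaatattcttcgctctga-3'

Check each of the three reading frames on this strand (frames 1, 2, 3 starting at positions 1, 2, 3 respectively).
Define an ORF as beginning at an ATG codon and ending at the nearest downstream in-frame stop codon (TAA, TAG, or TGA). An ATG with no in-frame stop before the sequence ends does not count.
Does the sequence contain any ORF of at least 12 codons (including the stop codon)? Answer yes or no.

Frame 1: ATA TGG CAT GAT GCC TGA GTC TCG CCA CCA ATA TTC TTC GCT CTG — no ATG→stop ORF.
Frame 2: TAT GGC ATG ATG CCT GAG TCT CGC CAC CAA TAT TCT TCG CTC TGA — ATG at 8, stop TGA at 44 → 39 nt; ATG at 11, stop TGA at 44 → 36 nt.
Frame 3: ATG GCA TGA TGC CTG AGT CTC GCC ACC AAT ATT CTT CGC TCT — ATG at 3, stop TGA at 9 → 9 nt.
Frame 2 has an ORF of 13 codons (positions 8–46) ≥ 12, so yes.

yes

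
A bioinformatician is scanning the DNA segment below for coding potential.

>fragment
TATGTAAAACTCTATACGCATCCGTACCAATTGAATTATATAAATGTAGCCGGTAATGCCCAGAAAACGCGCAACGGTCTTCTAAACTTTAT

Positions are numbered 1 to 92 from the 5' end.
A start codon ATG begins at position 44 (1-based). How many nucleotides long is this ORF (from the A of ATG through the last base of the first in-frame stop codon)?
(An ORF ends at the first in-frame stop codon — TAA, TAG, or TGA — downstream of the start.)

6

Codons from position 44: ATG (44–46), TAG (47–49).
TAG is the first in-frame stop; ORF spans 44–49, 6 nucleotides.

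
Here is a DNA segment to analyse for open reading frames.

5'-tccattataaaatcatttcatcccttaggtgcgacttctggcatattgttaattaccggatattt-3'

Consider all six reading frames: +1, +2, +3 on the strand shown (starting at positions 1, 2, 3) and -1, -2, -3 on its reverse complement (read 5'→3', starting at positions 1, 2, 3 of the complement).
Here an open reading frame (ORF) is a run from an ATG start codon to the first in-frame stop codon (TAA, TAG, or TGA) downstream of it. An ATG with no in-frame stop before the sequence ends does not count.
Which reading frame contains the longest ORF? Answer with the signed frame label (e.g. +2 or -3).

Reverse complement (5'→3'): AAATATCCGGTAATTAACAATATGCCAGAAGTCGCACCTAAGGGATGAAATGATTTTATAATGGA
Frame +1: TCC ATT ATA AAA TCA TTT CAT CCC TTA GGT GCG ACT TCT GGC ATA TTG TTA ATT ACC GGA TAT — no ATG→stop ORF.
Frame +2: CCA TTA TAA AAT CAT TTC ATC CCT TAG GTG CGA CTT CTG GCA TAT TGT TAA TTA CCG GAT ATT — no ATG→stop ORF.
Frame +3: CAT TAT AAA ATC ATT TCA TCC CTT AGG TGC GAC TTC TGG CAT ATT GTT AAT TAC CGG ATA TTT — no ATG→stop ORF.
Frame -1: AAA TAT CCG GTA ATT AAC AAT ATG CCA GAA GTC GCA CCT AAG GGA TGA AAT GAT TTT ATA ATG — ATG at 22, stop TGA at 46 → 27 nt.
Frame -2: AAT ATC CGG TAA TTA ACA ATA TGC CAG AAG TCG CAC CTA AGG GAT GAA ATG ATT TTA TAA TGG — ATG at 50, stop TAA at 59 → 12 nt.
Frame -3: ATA TCC GGT AAT TAA CAA TAT GCC AGA AGT CGC ACC TAA GGG ATG AAA TGA TTT TAT AAT GGA — ATG at 45, stop TGA at 51 → 9 nt.
Longest ORF is 27 nt in frame -1 (positions 22–48).

-1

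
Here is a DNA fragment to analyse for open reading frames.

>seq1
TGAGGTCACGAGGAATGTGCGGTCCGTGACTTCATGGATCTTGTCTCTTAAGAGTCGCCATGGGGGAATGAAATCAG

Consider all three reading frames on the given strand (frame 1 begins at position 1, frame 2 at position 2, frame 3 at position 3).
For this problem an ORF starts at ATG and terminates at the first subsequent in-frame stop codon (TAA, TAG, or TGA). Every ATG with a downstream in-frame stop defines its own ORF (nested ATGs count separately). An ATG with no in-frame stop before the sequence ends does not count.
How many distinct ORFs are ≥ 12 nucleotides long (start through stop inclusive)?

3

Frame 1: TGA GGT CAC GAG GAA TGT GCG GTC CGT GAC TTC ATG GAT CTT GTC TCT TAA GAG TCG CCA TGG GGG AAT GAA ATC — ATG at 34, stop TAA at 49 → 18 nt.
Frame 2: GAG GTC ACG AGG AAT GTG CGG TCC GTG ACT TCA TGG ATC TTG TCT CTT AAG AGT CGC CAT GGG GGA ATG AAA TCA — no ATG→stop ORF.
Frame 3: AGG TCA CGA GGA ATG TGC GGT CCG TGA CTT CAT GGA TCT TGT CTC TTA AGA GTC GCC ATG GGG GAA TGA AAT CAG — ATG at 15, stop TGA at 27 → 15 nt; ATG at 60, stop TGA at 69 → 12 nt.
ORFs ≥ 12 nucleotides: frame 1 34–51 (18 nucleotides), frame 3 15–29 (15 nucleotides), frame 3 60–71 (12 nucleotides). Count = 3.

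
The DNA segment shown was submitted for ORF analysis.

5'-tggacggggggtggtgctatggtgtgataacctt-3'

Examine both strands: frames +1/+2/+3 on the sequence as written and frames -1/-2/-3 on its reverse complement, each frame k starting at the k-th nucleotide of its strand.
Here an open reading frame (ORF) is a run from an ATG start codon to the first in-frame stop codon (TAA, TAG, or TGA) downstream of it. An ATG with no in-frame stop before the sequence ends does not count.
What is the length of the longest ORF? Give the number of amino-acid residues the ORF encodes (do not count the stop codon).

Reverse complement (5'→3'): AAGGTTATCACACCATAGCACCACCCCCCGTCCA
Frame +1: TGG ACG GGG GGT GGT GCT ATG GTG TGA TAA CCT — ATG at 19, stop TGA at 25 → 9 nt.
Frame +2: GGA CGG GGG GTG GTG CTA TGG TGT GAT AAC CTT — no ATG→stop ORF.
Frame +3: GAC GGG GGG TGG TGC TAT GGT GTG ATA ACC — no ATG→stop ORF.
Frame -1: AAG GTT ATC ACA CCA TAG CAC CAC CCC CCG TCC — no ATG→stop ORF.
Frame -2: AGG TTA TCA CAC CAT AGC ACC ACC CCC CGT CCA — no ATG→stop ORF.
Frame -3: GGT TAT CAC ACC ATA GCA CCA CCC CCC GTC — no ATG→stop ORF.
Longest: frame +1, positions 19–27, 9 nt = 3 codons = 2 aa. → 2 amino acids.

2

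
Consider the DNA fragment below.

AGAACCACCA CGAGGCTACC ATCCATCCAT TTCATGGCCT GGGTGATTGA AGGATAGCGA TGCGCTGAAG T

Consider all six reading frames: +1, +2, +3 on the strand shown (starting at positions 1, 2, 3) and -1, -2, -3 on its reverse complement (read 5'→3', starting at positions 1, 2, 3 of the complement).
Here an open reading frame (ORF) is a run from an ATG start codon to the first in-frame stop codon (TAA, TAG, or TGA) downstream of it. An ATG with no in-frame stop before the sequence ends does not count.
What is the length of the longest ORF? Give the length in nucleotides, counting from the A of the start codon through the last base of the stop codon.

24

Reverse complement (5'→3'): ACTTCAGCGCATCGCTATCCTTCAATCACCCAGGCCATGAAATGGATGGATGGTAGCCTCGTGGTGGTTCT
Frame +1: AGA ACC ACC ACG AGG CTA CCA TCC ATC CAT TTC ATG GCC TGG GTG ATT GAA GGA TAG CGA TGC GCT GAA — ATG at 34, stop TAG at 55 → 24 nt.
Frame +2: GAA CCA CCA CGA GGC TAC CAT CCA TCC ATT TCA TGG CCT GGG TGA TTG AAG GAT AGC GAT GCG CTG AAG — no ATG→stop ORF.
Frame +3: AAC CAC CAC GAG GCT ACC ATC CAT CCA TTT CAT GGC CTG GGT GAT TGA AGG ATA GCG ATG CGC TGA AGT — ATG at 60, stop TGA at 66 → 9 nt.
Frame -1: ACT TCA GCG CAT CGC TAT CCT TCA ATC ACC CAG GCC ATG AAA TGG ATG GAT GGT AGC CTC GTG GTG GTT — no ATG→stop ORF.
Frame -2: CTT CAG CGC ATC GCT ATC CTT CAA TCA CCC AGG CCA TGA AAT GGA TGG ATG GTA GCC TCG TGG TGG TTC — no ATG→stop ORF.
Frame -3: TTC AGC GCA TCG CTA TCC TTC AAT CAC CCA GGC CAT GAA ATG GAT GGA TGG TAG CCT CGT GGT GGT TCT — ATG at 42, stop TAG at 54 → 15 nt.
Longest: frame +1, positions 34–57, 24 nt = 8 codons = 7 aa. → 24 nucleotides.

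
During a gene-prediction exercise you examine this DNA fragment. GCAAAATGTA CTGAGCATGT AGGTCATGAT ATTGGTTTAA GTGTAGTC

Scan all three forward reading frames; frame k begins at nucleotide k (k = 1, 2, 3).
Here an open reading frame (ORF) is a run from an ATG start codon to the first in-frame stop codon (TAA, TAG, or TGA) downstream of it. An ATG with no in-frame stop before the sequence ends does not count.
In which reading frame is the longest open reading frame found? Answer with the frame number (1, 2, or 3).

Frame 1: GCA AAA TGT ACT GAG CAT GTA GGT CAT GAT ATT GGT TTA AGT GTA GTC — no ATG→stop ORF.
Frame 2: CAA AAT GTA CTG AGC ATG TAG GTC ATG ATA TTG GTT TAA GTG TAG — ATG at 17, stop TAG at 20 → 6 nt; ATG at 26, stop TAA at 38 → 15 nt.
Frame 3: AAA ATG TAC TGA GCA TGT AGG TCA TGA TAT TGG TTT AAG TGT AGT — ATG at 6, stop TGA at 12 → 9 nt.
Longest ORF is 15 nt in frame 2 (positions 26–40).

2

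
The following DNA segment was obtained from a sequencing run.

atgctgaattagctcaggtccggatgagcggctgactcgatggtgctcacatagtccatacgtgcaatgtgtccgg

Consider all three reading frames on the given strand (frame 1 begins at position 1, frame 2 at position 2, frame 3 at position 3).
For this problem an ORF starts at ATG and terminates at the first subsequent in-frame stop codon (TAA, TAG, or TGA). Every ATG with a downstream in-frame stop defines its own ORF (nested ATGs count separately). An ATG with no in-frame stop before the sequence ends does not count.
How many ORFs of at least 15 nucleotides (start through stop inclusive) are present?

1

Frame 1: ATG CTG AAT TAG CTC AGG TCC GGA TGA GCG GCT GAC TCG ATG GTG CTC ACA TAG TCC ATA CGT GCA ATG TGT CCG — ATG at 1, stop TAG at 10 → 12 nt; ATG at 40, stop TAG at 52 → 15 nt.
Frame 2: TGC TGA ATT AGC TCA GGT CCG GAT GAG CGG CTG ACT CGA TGG TGC TCA CAT AGT CCA TAC GTG CAA TGT GTC CGG — no ATG→stop ORF.
Frame 3: GCT GAA TTA GCT CAG GTC CGG ATG AGC GGC TGA CTC GAT GGT GCT CAC ATA GTC CAT ACG TGC AAT GTG TCC — ATG at 24, stop TGA at 33 → 12 nt.
ORFs ≥ 15 nucleotides: frame 1 40–54 (15 nucleotides). Count = 1.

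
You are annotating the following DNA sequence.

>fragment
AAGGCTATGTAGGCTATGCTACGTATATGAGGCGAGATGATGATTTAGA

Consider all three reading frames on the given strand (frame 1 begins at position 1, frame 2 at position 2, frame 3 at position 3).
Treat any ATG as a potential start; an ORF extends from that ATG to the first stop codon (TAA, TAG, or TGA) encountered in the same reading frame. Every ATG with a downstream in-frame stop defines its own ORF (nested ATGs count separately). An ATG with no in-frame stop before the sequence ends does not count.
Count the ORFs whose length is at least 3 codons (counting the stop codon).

Frame 1: AAG GCT ATG TAG GCT ATG CTA CGT ATA TGA GGC GAG ATG ATG ATT TAG — ATG at 7, stop TAG at 10 → 6 nt; ATG at 16, stop TGA at 28 → 15 nt; ATG at 37, stop TAG at 46 → 12 nt; ATG at 40, stop TAG at 46 → 9 nt.
Frame 2: AGG CTA TGT AGG CTA TGC TAC GTA TAT GAG GCG AGA TGA TGA TTT AGA — no ATG→stop ORF.
Frame 3: GGC TAT GTA GGC TAT GCT ACG TAT ATG AGG CGA GAT GAT GAT TTA — no ATG→stop ORF.
ORFs ≥ 3 codons: frame 1 16–30 (5 codons), frame 1 37–48 (4 codons), frame 1 40–48 (3 codons). Count = 3.

3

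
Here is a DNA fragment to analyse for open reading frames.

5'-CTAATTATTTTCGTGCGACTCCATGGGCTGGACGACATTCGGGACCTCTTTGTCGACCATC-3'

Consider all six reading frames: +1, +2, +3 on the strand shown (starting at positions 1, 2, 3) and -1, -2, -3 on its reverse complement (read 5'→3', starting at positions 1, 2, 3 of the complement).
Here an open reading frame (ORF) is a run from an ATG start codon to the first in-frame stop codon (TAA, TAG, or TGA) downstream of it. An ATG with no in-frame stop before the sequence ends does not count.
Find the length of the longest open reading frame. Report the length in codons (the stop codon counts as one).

20

Reverse complement (5'→3'): GATGGTCGACAAAGAGGTCCCGAATGTCGTCCAGCCCATGGAGTCGCACGAAAATAATTAG
Frame +1: CTA ATT ATT TTC GTG CGA CTC CAT GGG CTG GAC GAC ATT CGG GAC CTC TTT GTC GAC CAT — no ATG→stop ORF.
Frame +2: TAA TTA TTT TCG TGC GAC TCC ATG GGC TGG ACG ACA TTC GGG ACC TCT TTG TCG ACC ATC — no ATG→stop ORF.
Frame +3: AAT TAT TTT CGT GCG ACT CCA TGG GCT GGA CGA CAT TCG GGA CCT CTT TGT CGA CCA — no ATG→stop ORF.
Frame -1: GAT GGT CGA CAA AGA GGT CCC GAA TGT CGT CCA GCC CAT GGA GTC GCA CGA AAA TAA TTA — no ATG→stop ORF.
Frame -2: ATG GTC GAC AAA GAG GTC CCG AAT GTC GTC CAG CCC ATG GAG TCG CAC GAA AAT AAT TAG — ATG at 2, stop TAG at 59 → 60 nt; ATG at 38, stop TAG at 59 → 24 nt.
Frame -3: TGG TCG ACA AAG AGG TCC CGA ATG TCG TCC AGC CCA TGG AGT CGC ACG AAA ATA ATT — no ATG→stop ORF.
Longest: frame -2, positions 2–61, 60 nt = 20 codons = 19 aa. → 20 codons.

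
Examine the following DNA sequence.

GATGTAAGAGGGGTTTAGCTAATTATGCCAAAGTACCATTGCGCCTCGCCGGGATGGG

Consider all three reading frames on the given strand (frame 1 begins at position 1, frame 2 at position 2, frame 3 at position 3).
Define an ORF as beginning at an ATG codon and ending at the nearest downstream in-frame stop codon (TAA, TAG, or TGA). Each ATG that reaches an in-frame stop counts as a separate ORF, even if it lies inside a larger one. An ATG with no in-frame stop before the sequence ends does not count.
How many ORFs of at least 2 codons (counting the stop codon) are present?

1

Frame 1: GAT GTA AGA GGG GTT TAG CTA ATT ATG CCA AAG TAC CAT TGC GCC TCG CCG GGA TGG — no ATG→stop ORF.
Frame 2: ATG TAA GAG GGG TTT AGC TAA TTA TGC CAA AGT ACC ATT GCG CCT CGC CGG GAT GGG — ATG at 2, stop TAA at 5 → 6 nt.
Frame 3: TGT AAG AGG GGT TTA GCT AAT TAT GCC AAA GTA CCA TTG CGC CTC GCC GGG ATG — no ATG→stop ORF.
ORFs ≥ 2 codons: frame 2 2–7 (2 codons). Count = 1.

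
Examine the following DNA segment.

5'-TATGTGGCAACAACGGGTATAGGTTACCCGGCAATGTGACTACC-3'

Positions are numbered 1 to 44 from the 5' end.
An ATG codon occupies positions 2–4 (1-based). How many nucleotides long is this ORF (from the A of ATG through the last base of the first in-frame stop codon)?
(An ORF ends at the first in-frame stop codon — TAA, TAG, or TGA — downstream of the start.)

21

Codons from position 2: ATG (2–4), TGG (5–7), CAA (8–10), CAA (11–13), CGG (14–16), GTA (17–19), TAG (20–22).
TAG is the first in-frame stop; ORF spans 2–22, 21 nucleotides.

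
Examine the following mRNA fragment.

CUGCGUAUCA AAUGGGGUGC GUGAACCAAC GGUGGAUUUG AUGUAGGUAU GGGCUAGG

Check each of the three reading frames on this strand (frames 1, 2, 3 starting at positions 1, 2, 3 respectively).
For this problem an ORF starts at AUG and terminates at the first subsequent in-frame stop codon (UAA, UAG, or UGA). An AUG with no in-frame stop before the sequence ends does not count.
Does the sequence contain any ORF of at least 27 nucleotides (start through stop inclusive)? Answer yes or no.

Frame 1: CUG CGU AUC AAA UGG GGU GCG UGA ACC AAC GGU GGA UUU GAU GUA GGU AUG GGC UAG — AUG at 49, stop UAG at 55 → 9 nt.
Frame 2: UGC GUA UCA AAU GGG GUG CGU GAA CCA ACG GUG GAU UUG AUG UAG GUA UGG GCU AGG — AUG at 41, stop UAG at 44 → 6 nt.
Frame 3: GCG UAU CAA AUG GGG UGC GUG AAC CAA CGG UGG AUU UGA UGU AGG UAU GGG CUA — AUG at 12, stop UGA at 39 → 30 nt.
Frame 3 has an ORF of 30 nucleotides (positions 12–41) ≥ 27, so yes.

yes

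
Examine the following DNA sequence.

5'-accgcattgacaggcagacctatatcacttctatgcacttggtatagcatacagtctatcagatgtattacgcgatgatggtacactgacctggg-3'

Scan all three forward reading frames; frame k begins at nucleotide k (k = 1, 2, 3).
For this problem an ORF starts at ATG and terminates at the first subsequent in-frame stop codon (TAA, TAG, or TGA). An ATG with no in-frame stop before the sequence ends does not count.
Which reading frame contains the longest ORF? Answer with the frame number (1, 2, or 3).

Frame 1: ACC GCA TTG ACA GGC AGA CCT ATA TCA CTT CTA TGC ACT TGG TAT AGC ATA CAG TCT ATC AGA TGT ATT ACG CGA TGA TGG TAC ACT GAC CTG — no ATG→stop ORF.
Frame 2: CCG CAT TGA CAG GCA GAC CTA TAT CAC TTC TAT GCA CTT GGT ATA GCA TAC AGT CTA TCA GAT GTA TTA CGC GAT GAT GGT ACA CTG ACC TGG — no ATG→stop ORF.
Frame 3: CGC ATT GAC AGG CAG ACC TAT ATC ACT TCT ATG CAC TTG GTA TAG CAT ACA GTC TAT CAG ATG TAT TAC GCG ATG ATG GTA CAC TGA CCT GGG — ATG at 33, stop TAG at 45 → 15 nt; ATG at 63, stop TGA at 87 → 27 nt; ATG at 75, stop TGA at 87 → 15 nt; ATG at 78, stop TGA at 87 → 12 nt.
Longest ORF is 27 nt in frame 3 (positions 63–89).

3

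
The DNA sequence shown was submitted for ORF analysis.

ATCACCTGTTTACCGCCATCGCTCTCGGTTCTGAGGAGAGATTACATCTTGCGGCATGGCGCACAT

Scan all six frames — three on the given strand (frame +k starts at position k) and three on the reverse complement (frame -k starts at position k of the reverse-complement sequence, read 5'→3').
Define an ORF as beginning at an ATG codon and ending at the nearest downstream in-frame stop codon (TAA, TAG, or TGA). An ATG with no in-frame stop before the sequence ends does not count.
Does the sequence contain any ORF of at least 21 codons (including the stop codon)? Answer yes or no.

Reverse complement (5'→3'): ATGTGCGCCATGCCGCAAGATGTAATCTCTCCTCAGAACCGAGAGCGATGGCGGTAAACAGGTGAT
Frame +1: ATC ACC TGT TTA CCG CCA TCG CTC TCG GTT CTG AGG AGA GAT TAC ATC TTG CGG CAT GGC GCA CAT — no ATG→stop ORF.
Frame +2: TCA CCT GTT TAC CGC CAT CGC TCT CGG TTC TGA GGA GAG ATT ACA TCT TGC GGC ATG GCG CAC — no ATG→stop ORF.
Frame +3: CAC CTG TTT ACC GCC ATC GCT CTC GGT TCT GAG GAG AGA TTA CAT CTT GCG GCA TGG CGC ACA — no ATG→stop ORF.
Frame -1: ATG TGC GCC ATG CCG CAA GAT GTA ATC TCT CCT CAG AAC CGA GAG CGA TGG CGG TAA ACA GGT GAT — ATG at 1, stop TAA at 55 → 57 nt; ATG at 10, stop TAA at 55 → 48 nt.
Frame -2: TGT GCG CCA TGC CGC AAG ATG TAA TCT CTC CTC AGA ACC GAG AGC GAT GGC GGT AAA CAG GTG — ATG at 20, stop TAA at 23 → 6 nt.
Frame -3: GTG CGC CAT GCC GCA AGA TGT AAT CTC TCC TCA GAA CCG AGA GCG ATG GCG GTA AAC AGG TGA — ATG at 48, stop TGA at 63 → 18 nt.
Largest ORF found is 19 codons < 21, so no.

no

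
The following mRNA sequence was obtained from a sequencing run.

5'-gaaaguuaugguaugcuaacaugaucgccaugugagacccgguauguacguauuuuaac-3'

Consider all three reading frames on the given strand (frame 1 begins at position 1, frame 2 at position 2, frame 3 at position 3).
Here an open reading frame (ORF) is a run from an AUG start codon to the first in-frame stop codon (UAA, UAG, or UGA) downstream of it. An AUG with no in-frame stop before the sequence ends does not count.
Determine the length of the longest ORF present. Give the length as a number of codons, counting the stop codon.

5

Frame 1: GAA AGU UAU GGU AUG CUA ACA UGA UCG CCA UGU GAG ACC CGG UAU GUA CGU AUU UUA — AUG at 13, stop UGA at 22 → 12 nt.
Frame 2: AAA GUU AUG GUA UGC UAA CAU GAU CGC CAU GUG AGA CCC GGU AUG UAC GUA UUU UAA — AUG at 8, stop UAA at 17 → 12 nt; AUG at 44, stop UAA at 56 → 15 nt.
Frame 3: AAG UUA UGG UAU GCU AAC AUG AUC GCC AUG UGA GAC CCG GUA UGU ACG UAU UUU AAC — AUG at 21, stop UGA at 33 → 15 nt; AUG at 30, stop UGA at 33 → 6 nt.
Longest: frame 2, positions 44–58, 15 nt = 5 codons = 4 aa. → 5 codons.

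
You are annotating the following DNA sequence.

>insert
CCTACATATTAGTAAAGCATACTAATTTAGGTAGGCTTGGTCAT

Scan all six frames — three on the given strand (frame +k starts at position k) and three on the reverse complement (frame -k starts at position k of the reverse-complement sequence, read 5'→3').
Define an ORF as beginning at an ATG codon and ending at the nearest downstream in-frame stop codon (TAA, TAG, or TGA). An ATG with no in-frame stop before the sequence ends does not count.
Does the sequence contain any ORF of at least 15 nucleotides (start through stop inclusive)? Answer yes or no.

Reverse complement (5'→3'): ATGACCAAGCCTACCTAAATTAGTATGCTTTACTAATATGTAGG
Frame +1: CCT ACA TAT TAG TAA AGC ATA CTA ATT TAG GTA GGC TTG GTC — no ATG→stop ORF.
Frame +2: CTA CAT ATT AGT AAA GCA TAC TAA TTT AGG TAG GCT TGG TCA — no ATG→stop ORF.
Frame +3: TAC ATA TTA GTA AAG CAT ACT AAT TTA GGT AGG CTT GGT CAT — no ATG→stop ORF.
Frame -1: ATG ACC AAG CCT ACC TAA ATT AGT ATG CTT TAC TAA TAT GTA — ATG at 1, stop TAA at 16 → 18 nt; ATG at 25, stop TAA at 34 → 12 nt.
Frame -2: TGA CCA AGC CTA CCT AAA TTA GTA TGC TTT ACT AAT ATG TAG — ATG at 38, stop TAG at 41 → 6 nt.
Frame -3: GAC CAA GCC TAC CTA AAT TAG TAT GCT TTA CTA ATA TGT AGG — no ATG→stop ORF.
Frame -1 has an ORF of 18 nucleotides (positions 1–18) ≥ 15, so yes.

yes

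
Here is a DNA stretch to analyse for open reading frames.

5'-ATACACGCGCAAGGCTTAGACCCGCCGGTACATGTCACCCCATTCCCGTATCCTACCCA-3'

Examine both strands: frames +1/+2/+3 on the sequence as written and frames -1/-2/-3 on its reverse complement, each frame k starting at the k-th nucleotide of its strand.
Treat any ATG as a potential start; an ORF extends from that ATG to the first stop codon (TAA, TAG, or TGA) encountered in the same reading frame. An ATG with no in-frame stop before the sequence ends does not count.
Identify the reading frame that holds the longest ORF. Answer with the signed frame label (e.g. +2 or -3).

-3

Reverse complement (5'→3'): TGGGTAGGATACGGGAATGGGGTGACATGTACCGGCGGGTCTAAGCCTTGCGCGTGTAT
Frame +1: ATA CAC GCG CAA GGC TTA GAC CCG CCG GTA CAT GTC ACC CCA TTC CCG TAT CCT ACC — no ATG→stop ORF.
Frame +2: TAC ACG CGC AAG GCT TAG ACC CGC CGG TAC ATG TCA CCC CAT TCC CGT ATC CTA CCC — no ATG→stop ORF.
Frame +3: ACA CGC GCA AGG CTT AGA CCC GCC GGT ACA TGT CAC CCC ATT CCC GTA TCC TAC CCA — no ATG→stop ORF.
Frame -1: TGG GTA GGA TAC GGG AAT GGG GTG ACA TGT ACC GGC GGG TCT AAG CCT TGC GCG TGT — no ATG→stop ORF.
Frame -2: GGG TAG GAT ACG GGA ATG GGG TGA CAT GTA CCG GCG GGT CTA AGC CTT GCG CGT GTA — ATG at 17, stop TGA at 23 → 9 nt.
Frame -3: GGT AGG ATA CGG GAA TGG GGT GAC ATG TAC CGG CGG GTC TAA GCC TTG CGC GTG TAT — ATG at 27, stop TAA at 42 → 18 nt.
Longest ORF is 18 nt in frame -3 (positions 27–44).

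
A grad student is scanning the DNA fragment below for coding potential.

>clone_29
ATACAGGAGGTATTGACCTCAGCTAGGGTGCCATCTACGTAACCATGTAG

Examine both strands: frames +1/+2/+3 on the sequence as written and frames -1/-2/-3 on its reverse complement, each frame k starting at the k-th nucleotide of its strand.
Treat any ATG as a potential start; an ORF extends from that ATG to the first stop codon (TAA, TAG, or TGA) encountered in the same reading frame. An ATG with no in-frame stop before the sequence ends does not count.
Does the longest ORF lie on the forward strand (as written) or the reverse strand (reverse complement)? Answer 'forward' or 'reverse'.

reverse

Reverse complement (5'→3'): CTACATGGTTACGTAGATGGCACCCTAGCTGAGGTCAATACCTCCTGTAT
Frame +1: ATA CAG GAG GTA TTG ACC TCA GCT AGG GTG CCA TCT ACG TAA CCA TGT — no ATG→stop ORF.
Frame +2: TAC AGG AGG TAT TGA CCT CAG CTA GGG TGC CAT CTA CGT AAC CAT GTA — no ATG→stop ORF.
Frame +3: ACA GGA GGT ATT GAC CTC AGC TAG GGT GCC ATC TAC GTA ACC ATG TAG — ATG at 45, stop TAG at 48 → 6 nt.
Frame -1: CTA CAT GGT TAC GTA GAT GGC ACC CTA GCT GAG GTC AAT ACC TCC TGT — no ATG→stop ORF.
Frame -2: TAC ATG GTT ACG TAG ATG GCA CCC TAG CTG AGG TCA ATA CCT CCT GTA — ATG at 5, stop TAG at 14 → 12 nt; ATG at 17, stop TAG at 26 → 12 nt.
Frame -3: ACA TGG TTA CGT AGA TGG CAC CCT AGC TGA GGT CAA TAC CTC CTG TAT — no ATG→stop ORF.
Forward-strand max 6 nt; reverse-strand max 12 nt. The reverse strand has the longer ORF.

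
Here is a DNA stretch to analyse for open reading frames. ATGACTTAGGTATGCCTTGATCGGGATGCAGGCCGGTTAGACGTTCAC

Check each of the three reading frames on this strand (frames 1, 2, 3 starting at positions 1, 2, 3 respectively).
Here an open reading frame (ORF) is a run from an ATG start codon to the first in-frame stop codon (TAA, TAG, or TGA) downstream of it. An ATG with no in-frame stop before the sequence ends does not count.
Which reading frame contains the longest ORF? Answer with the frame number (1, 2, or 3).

2

Frame 1: ATG ACT TAG GTA TGC CTT GAT CGG GAT GCA GGC CGG TTA GAC GTT CAC — ATG at 1, stop TAG at 7 → 9 nt.
Frame 2: TGA CTT AGG TAT GCC TTG ATC GGG ATG CAG GCC GGT TAG ACG TTC — ATG at 26, stop TAG at 38 → 15 nt.
Frame 3: GAC TTA GGT ATG CCT TGA TCG GGA TGC AGG CCG GTT AGA CGT TCA — ATG at 12, stop TGA at 18 → 9 nt.
Longest ORF is 15 nt in frame 2 (positions 26–40).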